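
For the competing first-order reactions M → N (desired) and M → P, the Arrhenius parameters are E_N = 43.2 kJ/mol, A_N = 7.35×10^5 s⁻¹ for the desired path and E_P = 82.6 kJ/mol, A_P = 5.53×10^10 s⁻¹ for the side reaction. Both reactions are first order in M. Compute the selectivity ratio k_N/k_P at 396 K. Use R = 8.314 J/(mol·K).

2.09

Since both paths have the same order in M, the concentration cancels and S_{N/P} = k_N/k_P = (A_N/A_P)·exp[(E_P−E_N)/(RT)].
(E_P−E_N)/(RT) = (82.6−43.2)×10³/(8.314×396) = 39400/3292 = 11.97.
k_N/k_P = (7.35×10^5/5.53×10^10)·exp(11.97) = 1.329×10^-5 × 1.575×10^5 = 2.09.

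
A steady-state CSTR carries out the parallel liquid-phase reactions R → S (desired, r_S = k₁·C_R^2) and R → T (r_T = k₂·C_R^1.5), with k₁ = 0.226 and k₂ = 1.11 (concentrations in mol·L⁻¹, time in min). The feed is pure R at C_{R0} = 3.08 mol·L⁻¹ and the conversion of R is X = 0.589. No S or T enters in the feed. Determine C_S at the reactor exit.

0.338 mol·L⁻¹

Exit C_R = C_{R0}(1−X) = 3.08×0.411 = 1.266 mol·L⁻¹.
A CSTR operates uniformly at the exit composition, giving r_S = 0.3622 and r_T = 1.581 (each k·C_R^n at C_R = 1.266).
Fraction of consumed R going to S: r_S/(r_S+r_T) = 0.1864.
C_S = 0.1864·C_{R0}·X = 0.1864×3.08×0.589 = 0.338 mol·L⁻¹.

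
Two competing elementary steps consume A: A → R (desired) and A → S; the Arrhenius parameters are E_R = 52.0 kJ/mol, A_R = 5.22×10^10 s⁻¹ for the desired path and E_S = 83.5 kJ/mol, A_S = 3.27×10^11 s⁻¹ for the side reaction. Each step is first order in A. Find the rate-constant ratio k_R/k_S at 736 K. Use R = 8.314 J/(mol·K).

With equal orders, S_{R/S} = k_R/k_S = (A_R/A_S)·exp[(E_S−E_R)/(RT)].
(E_S−E_R)/(RT) = (83.5−52.0)×10³/(8.314×736) = 31500/6119 = 5.148.
k_R/k_S = (5.22×10^10/3.27×10^11)·exp(5.148) = 0.1596 × 172.1 = 27.5.
Since E_R < E_S, lowering the temperature improves selectivity toward R.

27.5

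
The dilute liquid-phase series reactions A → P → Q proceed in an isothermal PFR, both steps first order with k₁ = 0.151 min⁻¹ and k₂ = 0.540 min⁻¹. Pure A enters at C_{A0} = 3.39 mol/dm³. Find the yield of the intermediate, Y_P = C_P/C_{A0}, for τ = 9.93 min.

The intermediate concentration in a first-order A→B→C sequence is C_P = k₁C_{A0}(e^(−k₁τ) − e^(−k₂τ))/(k₂−k₁).
e^(−k₁τ) = e^(−0.151×9.93) = e^(−1.499) = 0.2233; e^(−k₂τ) = e^(−5.362) = 0.004691.
C_P = 0.151×3.39/(0.540−0.151) × (0.2233−0.004691) = 1.316×0.2186 = 0.2876 mol/dm³.
Y_P = C_P/C_{A0} = 0.2876/3.39 = 0.0848.

0.0848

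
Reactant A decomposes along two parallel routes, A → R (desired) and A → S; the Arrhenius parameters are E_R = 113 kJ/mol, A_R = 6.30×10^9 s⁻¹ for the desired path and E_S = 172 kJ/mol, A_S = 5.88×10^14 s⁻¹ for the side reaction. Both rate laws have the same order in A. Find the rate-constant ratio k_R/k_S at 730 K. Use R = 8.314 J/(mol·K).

Since both paths have the same order in A, the concentration cancels and S_{R/S} = k_R/k_S = (A_R/A_S)·exp[(E_S−E_R)/(RT)].
(E_S−E_R)/(RT) = (172−113)×10³/(8.314×730) = 59000/6069 = 9.721.
k_R/k_S = (6.30×10^9/5.88×10^14)·exp(9.721) = 1.071×10^-5 × 16667 = 0.179.

0.179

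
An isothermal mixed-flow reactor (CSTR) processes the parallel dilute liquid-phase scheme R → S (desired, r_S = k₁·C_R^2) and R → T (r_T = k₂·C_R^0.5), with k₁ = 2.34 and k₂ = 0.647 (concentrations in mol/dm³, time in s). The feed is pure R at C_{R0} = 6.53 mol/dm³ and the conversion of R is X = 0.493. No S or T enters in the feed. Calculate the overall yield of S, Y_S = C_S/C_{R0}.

0.471

Exit C_R = C_{R0}(1−X) = 6.53×0.507 = 3.311 mol/dm³.
Rates in a CSTR are evaluated at the outlet concentration: r_S = 2.34×3.311^2 = 25.65, r_T = 0.647×3.311^0.5 = 1.177.
Fraction of consumed R going to S: r_S/(r_S+r_T) = 0.9561.
C_S = 0.9561·C_{R0}·X = 0.9561×6.53×0.493 = 3.08 mol/dm³; Y_S = C_S/C_{R0} = 0.471.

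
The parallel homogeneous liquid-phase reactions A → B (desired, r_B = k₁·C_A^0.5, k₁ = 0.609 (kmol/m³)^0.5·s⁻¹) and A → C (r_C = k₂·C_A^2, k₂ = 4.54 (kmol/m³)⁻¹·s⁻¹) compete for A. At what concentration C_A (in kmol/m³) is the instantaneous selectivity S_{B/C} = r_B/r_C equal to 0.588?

0.373 kmol/m³

S_{B/C} = (k₁/k₂)·C_A^-1.5 ⇒ C_A = (S·k₂/k₁)^(1/(-1.5)).
= (0.588×4.54/0.609)^(-0.6667) = (4.383)^(-0.6667) = 0.373 kmol/m³.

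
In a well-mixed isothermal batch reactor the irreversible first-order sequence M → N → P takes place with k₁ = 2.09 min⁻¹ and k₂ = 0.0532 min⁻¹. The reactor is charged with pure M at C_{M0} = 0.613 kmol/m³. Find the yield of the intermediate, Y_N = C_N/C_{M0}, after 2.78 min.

0.882

The intermediate concentration in a first-order A→B→C sequence is C_N = k₁C_{M0}(e^(−k₁t) − e^(−k₂t))/(k₂−k₁).
e^(−k₁t) = e^(−2.09×2.78) = e^(−5.810) = 0.002997; e^(−k₂t) = e^(−0.1479) = 0.8625.
C_N = 2.09×0.613/(0.0532−2.09) × (0.002997−0.8625) = (-0.6290)×(-0.8595) = 0.5407 kmol/m³.
Y_N = C_N/C_{M0} = 0.5407/0.613 = 0.882.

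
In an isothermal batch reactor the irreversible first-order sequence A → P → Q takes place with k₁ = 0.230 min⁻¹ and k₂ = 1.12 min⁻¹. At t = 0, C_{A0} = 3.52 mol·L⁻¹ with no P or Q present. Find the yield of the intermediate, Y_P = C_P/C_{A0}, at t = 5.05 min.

0.0800

The intermediate concentration in a first-order A→B→C sequence is C_P = k₁C_{A0}(e^(−k₁t) − e^(−k₂t))/(k₂−k₁).
e^(−k₁t) = e^(−0.230×5.05) = e^(−1.161) = 0.3130; e^(−k₂t) = e^(−5.656) = 0.003496.
C_P = 0.230×3.52/(1.12−0.230) × (0.3130−0.003496) = 0.9097×0.3095 = 0.2816 mol·L⁻¹.
Y_P = C_P/C_{A0} = 0.2816/3.52 = 0.0800.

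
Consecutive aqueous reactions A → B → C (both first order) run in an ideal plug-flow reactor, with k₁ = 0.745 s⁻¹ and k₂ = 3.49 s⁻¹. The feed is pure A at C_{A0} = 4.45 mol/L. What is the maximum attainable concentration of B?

For a first-order series the maximum intermediate yield is C_{B,max}/C_{A0} = (k₁/k₂)^[k₂/(k₂−k₁)].
= (0.745/3.49)^(3.49/(3.49−0.745)) = (0.2135)^(1.271) = 0.1404.
C_{B,max} = 0.1404×4.45 = 0.625 mol/L.

0.625 mol/L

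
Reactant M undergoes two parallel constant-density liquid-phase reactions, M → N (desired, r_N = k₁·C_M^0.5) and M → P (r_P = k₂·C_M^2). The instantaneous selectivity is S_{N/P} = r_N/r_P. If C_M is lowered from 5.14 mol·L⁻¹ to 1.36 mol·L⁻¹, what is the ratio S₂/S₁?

S_{N/P} = (k₁/k₂)·C_M^-1.5, so S₂/S₁ = (C_{M,2}/C_{M,1})^-1.5.
= (1.36/5.14)^(-1.5) = (0.2646)^(-1.5) = 7.35.
Selectivity toward N rises as C_M falls — low-concentration operation is favoured.

7.35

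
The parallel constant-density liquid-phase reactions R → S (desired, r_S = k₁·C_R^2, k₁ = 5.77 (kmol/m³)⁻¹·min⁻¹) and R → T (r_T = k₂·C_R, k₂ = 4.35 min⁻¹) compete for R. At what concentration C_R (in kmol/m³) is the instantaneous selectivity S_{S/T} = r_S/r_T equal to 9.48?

S_{S/T} = (k₁/k₂)·C_R ⇒ C_R = S·k₂/k₁.
= 9.48×4.35/5.77 = 7.15 kmol/m³.

7.15 kmol/m³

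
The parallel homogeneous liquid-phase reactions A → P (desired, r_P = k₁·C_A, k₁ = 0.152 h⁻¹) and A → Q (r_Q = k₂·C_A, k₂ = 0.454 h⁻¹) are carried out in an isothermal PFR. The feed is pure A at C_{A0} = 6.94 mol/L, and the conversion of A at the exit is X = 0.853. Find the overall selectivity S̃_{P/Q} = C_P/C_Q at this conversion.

0.335

C_A = C_{A0}(1−X) = 1.020 mol/L.
Both paths are first order in A, so the instantaneous fraction to P is constant: dC_P/d(−C_A) = k₁/(k₁+k₂) = 0.2508.
C_P = 0.2508·(C_{A0}−C_A) = 0.2508×5.920 = 1.48 mol/L.
C_Q = (C_{A0}−C_A)−C_P = 4.435 mol/L; S̃_{P/Q} = 1.485/4.435 = 0.335.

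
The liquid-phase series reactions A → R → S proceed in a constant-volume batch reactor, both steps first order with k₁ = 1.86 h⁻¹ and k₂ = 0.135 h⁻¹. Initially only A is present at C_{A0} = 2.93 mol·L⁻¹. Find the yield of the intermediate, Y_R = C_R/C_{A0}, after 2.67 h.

For first-order series with pure A initially, C_R(t) = k₁C_{A0}/(k₂−k₁)·(e^(−k₁t) − e^(−k₂t)).
e^(−k₁t) = e^(−1.86×2.67) = e^(−4.966) = 0.006970; e^(−k₂t) = e^(−0.3604) = 0.6974.
C_R = 1.86×2.93/(0.135−1.86) × (0.006970−0.6974) = (-3.159)×(-0.6904) = 2.181 mol·L⁻¹.
Y_R = C_R/C_{A0} = 2.181/2.93 = 0.744.

0.744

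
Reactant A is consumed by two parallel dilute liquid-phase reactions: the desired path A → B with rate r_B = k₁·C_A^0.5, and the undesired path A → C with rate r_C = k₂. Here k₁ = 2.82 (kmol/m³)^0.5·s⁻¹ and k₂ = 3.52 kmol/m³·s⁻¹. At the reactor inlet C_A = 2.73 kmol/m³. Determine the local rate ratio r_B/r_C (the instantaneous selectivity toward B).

1.32

S_{B/C} = r_B/r_C = (k₁·C_A^0.5)/(k₂) = (k₁/k₂)·C_A^0.5.
= (2.82×2.730^0.5) / (3.52) = 4.659/3.520 = 1.32.
Since the desired path is higher order in A, keeping C_A high (PFR or concentrated feed) favours B.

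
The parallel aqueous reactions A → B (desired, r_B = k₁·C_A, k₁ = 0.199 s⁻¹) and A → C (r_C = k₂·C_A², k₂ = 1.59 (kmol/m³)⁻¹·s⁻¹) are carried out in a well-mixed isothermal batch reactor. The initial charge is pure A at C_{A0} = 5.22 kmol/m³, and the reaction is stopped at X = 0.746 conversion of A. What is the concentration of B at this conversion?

C_A = C_{A0}(1−X) = 1.326 kmol/m³.
Along a PFR/batch, dC_B/dC_A = −r_B/(r_B+r_C) = −k₁/(k₁+k₂·C_A).
Integrating from C_{A0} to C_A: C_B = (0.199/1.59)·ln[(0.199+1.59·5.22)/(0.199+1.59·1.33)] = 0.1252·ln(8.499/2.307) = 0.1632 kmol/m³.

0.163 kmol/m³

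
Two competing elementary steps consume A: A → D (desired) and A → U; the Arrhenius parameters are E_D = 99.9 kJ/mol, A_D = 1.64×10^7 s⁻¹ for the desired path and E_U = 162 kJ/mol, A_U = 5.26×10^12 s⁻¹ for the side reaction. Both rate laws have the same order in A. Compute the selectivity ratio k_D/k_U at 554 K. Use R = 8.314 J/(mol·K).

2.23

k_D/k_U = (A_D/A_U)·exp[−(E_D−E_U)/(RT)] = (A_D/A_U)·exp[(E_U−E_D)/(RT)].
(E_U−E_D)/(RT) = (162−99.9)×10³/(8.314×554) = 62100/4606 = 13.48.
k_D/k_U = (1.64×10^7/5.26×10^12)·exp(13.48) = 3.118×10^-6 × 7.168×10^5 = 2.23.
Since E_D < E_U, lowering the temperature improves selectivity toward D.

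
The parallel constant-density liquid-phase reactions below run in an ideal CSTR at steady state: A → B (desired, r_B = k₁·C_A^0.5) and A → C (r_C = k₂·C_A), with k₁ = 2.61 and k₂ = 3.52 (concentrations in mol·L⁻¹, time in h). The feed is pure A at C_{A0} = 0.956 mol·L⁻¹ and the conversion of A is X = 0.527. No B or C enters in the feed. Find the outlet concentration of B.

Exit C_A = C_{A0}(1−X) = 0.956×0.473 = 0.4522 mol·L⁻¹.
Rates in a CSTR are evaluated at the outlet concentration: r_B = 2.61×0.4522^0.5 = 1.755, r_C = 3.52×0.4522 = 1.592.
Fraction of consumed A going to B: r_B/(r_B+r_C) = 0.5244.
C_B = 0.5244·C_{A0}·X = 0.5244×0.956×0.527 = 0.264 mol·L⁻¹.

0.264 mol·L⁻¹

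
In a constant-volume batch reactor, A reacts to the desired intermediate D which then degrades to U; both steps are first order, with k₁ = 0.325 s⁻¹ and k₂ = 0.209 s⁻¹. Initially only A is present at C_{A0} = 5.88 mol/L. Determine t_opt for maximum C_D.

For first-order series the maximum of C_D occurs at t_opt = ln(k₂/k₁)/(k₂−k₁).
= ln(0.209/0.325)/(0.209−0.325) = ln(0.6431)/-0.1160 = -0.4415/-0.1160 = 3.81 s.

3.81 s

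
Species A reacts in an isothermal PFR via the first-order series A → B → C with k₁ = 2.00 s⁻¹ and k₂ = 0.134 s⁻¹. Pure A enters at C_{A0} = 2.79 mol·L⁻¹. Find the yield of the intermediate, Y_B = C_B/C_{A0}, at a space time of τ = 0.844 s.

0.759

For first-order series with pure A initially, C_B(τ) = k₁C_{A0}/(k₂−k₁)·(e^(−k₁τ) − e^(−k₂τ)).
e^(−k₁τ) = e^(−2.00×0.844) = e^(−1.688) = 0.1849; e^(−k₂τ) = e^(−0.1131) = 0.8931.
C_B = 2.00×2.79/(0.134−2.00) × (0.1849−0.8931) = (-2.990)×(-0.7082) = 2.118 mol·L⁻¹.
Y_B = C_B/C_{A0} = 2.118/2.79 = 0.759.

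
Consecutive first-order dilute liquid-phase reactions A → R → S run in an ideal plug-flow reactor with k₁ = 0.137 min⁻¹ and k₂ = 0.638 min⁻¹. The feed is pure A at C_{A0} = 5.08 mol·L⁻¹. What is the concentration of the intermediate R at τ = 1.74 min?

The intermediate concentration in a first-order A→B→C sequence is C_R = k₁C_{A0}(e^(−k₁τ) − e^(−k₂τ))/(k₂−k₁).
e^(−k₁τ) = e^(−0.137×1.74) = e^(−0.2384) = 0.7879; e^(−k₂τ) = e^(−1.110) = 0.3295.
C_R = 0.137×5.08/(0.638−0.137) × (0.7879−0.3295) = 1.389×0.4584 = 0.6368 mol·L⁻¹.

0.637 mol·L⁻¹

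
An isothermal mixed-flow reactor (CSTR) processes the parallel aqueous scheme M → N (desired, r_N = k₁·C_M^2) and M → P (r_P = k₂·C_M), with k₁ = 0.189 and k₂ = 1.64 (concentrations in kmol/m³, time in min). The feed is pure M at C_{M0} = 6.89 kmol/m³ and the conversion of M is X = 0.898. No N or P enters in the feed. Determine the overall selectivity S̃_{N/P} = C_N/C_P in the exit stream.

0.0810

Exit C_M = C_{M0}(1−X) = 6.89×0.102 = 0.7028 kmol/m³.
A CSTR operates uniformly at the exit composition, giving r_N = 0.09335 and r_P = 1.153 (each k·C_M^n at C_M = 0.7028).
Overall selectivity = C_N/C_P = r_Nτ/(r_Pτ) = r_N/r_P = 0.0810.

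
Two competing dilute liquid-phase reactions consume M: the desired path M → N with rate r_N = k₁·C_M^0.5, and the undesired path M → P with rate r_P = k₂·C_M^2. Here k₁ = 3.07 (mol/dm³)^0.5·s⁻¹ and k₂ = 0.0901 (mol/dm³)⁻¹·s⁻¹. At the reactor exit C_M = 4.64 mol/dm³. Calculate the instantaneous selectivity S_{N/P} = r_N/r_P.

S_{N/P} = r_N/r_P = (k₁·C_M^0.5)/(k₂·C_M^2) = (k₁/k₂)·C_M^-1.5.
= (3.07×4.640^0.5) / (0.0901×4.640^2) = 6.613/1.940 = 3.41.
The undesired path is higher order in M, so low C_M (CSTR or dilute feed) favours N.

3.41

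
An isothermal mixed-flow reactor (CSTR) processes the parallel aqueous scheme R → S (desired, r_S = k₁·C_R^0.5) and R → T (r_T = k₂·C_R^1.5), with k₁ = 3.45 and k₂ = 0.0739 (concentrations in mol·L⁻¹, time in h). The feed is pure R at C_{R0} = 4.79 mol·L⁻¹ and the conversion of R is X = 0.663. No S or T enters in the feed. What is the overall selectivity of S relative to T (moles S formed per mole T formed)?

Exit C_R = C_{R0}(1−X) = 4.79×0.337 = 1.614 mol·L⁻¹.
In a CSTR the entire volume is at exit conditions, so r_S = 3.45×1.614^0.5 = 4.383 and r_T = 0.0739×1.614^1.5 = 0.1516.
Overall selectivity = C_S/C_T = r_Sτ/(r_Tτ) = r_S/r_T = 28.9.

28.9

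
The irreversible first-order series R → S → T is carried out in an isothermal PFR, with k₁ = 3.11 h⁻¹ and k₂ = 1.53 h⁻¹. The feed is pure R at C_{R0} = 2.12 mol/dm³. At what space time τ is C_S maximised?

The intermediate peaks when r₁ = r₂, i.e. k₁e^(−k₁τ) = k₂e^(−k₂τ), giving τ_opt = ln(k₂/k₁)/(k₂−k₁).
= ln(1.53/3.11)/(1.53−3.11) = ln(0.4920)/-1.580 = -0.7094/-1.580 = 0.449 h.

0.449 h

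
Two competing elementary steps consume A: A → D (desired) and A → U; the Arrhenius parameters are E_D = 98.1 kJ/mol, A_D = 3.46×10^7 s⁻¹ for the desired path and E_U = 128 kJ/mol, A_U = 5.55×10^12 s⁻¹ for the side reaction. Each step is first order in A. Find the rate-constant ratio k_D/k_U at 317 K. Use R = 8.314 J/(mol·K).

Since both paths have the same order in A, the concentration cancels and S_{D/U} = k_D/k_U = (A_D/A_U)·exp[(E_U−E_D)/(RT)].
(E_U−E_D)/(RT) = (128−98.1)×10³/(8.314×317) = 29900/2636 = 11.34.
k_D/k_U = (3.46×10^7/5.55×10^12)·exp(11.34) = 6.234×10^-6 × 84536 = 0.527.

0.527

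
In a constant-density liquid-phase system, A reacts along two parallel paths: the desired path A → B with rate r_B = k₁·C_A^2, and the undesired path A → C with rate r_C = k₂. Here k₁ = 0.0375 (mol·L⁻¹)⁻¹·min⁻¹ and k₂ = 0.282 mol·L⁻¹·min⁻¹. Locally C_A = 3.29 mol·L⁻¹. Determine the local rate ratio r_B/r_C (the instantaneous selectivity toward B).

S_{B/C} = r_B/r_C = (k₁·C_A^2)/(k₂) = (k₁/k₂)·C_A^2.
= (0.0375×3.290^2) / (0.282) = 0.4059/0.2820 = 1.44.

1.44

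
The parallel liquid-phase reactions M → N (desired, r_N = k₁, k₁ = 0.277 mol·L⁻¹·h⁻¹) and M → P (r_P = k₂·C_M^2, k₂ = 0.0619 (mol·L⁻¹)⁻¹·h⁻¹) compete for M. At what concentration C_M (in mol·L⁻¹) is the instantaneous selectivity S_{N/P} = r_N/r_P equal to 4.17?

1.04 mol·L⁻¹

S_{N/P} = (k₁/k₂)·C_M^-2 ⇒ C_M = (S·k₂/k₁)^(-0.5).
= (4.17×0.0619/0.277)^(-0.5) = (0.9319)^(-0.5) = 1.04 mol·L⁻¹.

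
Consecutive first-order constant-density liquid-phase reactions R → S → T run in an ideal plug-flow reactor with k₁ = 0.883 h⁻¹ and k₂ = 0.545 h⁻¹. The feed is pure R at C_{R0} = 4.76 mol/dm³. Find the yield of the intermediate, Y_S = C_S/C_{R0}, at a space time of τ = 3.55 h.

0.264

Solving the coupled first-order balances gives C_S(τ) = [k₁/(k₂−k₁)]·C_{R0}·(e^(−k₁τ) − e^(−k₂τ)).
e^(−k₁τ) = e^(−0.883×3.55) = e^(−3.135) = 0.04351; e^(−k₂τ) = e^(−1.935) = 0.1445.
C_S = 0.883×4.76/(0.545−0.883) × (0.04351−0.1445) = (-12.44)×(-0.1009) = 1.255 mol/dm³.
Y_S = C_S/C_{R0} = 1.255/4.76 = 0.264.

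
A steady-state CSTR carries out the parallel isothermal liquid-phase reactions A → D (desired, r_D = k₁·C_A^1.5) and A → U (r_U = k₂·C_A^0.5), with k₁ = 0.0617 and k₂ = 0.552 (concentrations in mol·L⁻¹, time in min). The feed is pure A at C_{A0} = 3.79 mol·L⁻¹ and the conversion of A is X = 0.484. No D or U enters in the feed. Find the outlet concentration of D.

0.329 mol·L⁻¹

Exit C_A = C_{A0}(1−X) = 3.79×0.516 = 1.956 mol·L⁻¹.
Rates in a CSTR are evaluated at the outlet concentration: r_D = 0.0617×1.956^1.5 = 0.1687, r_U = 0.552×1.956^0.5 = 0.7719.
Fraction of consumed A going to D: r_D/(r_D+r_U) = 0.1794.
C_D = 0.1794·C_{A0}·X = 0.1794×3.79×0.484 = 0.329 mol·L⁻¹.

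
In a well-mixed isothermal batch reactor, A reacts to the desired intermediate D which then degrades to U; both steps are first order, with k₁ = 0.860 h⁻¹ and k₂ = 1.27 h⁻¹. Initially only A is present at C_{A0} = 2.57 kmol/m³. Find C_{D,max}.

0.768 kmol/m³

For a first-order series the maximum intermediate yield is C_{D,max}/C_{A0} = (k₁/k₂)^[k₂/(k₂−k₁)].
= (0.860/1.27)^(1.27/(1.27−0.860)) = (0.6772)^(3.098) = 0.2989.
C_{D,max} = 0.2989×2.57 = 0.768 kmol/m³.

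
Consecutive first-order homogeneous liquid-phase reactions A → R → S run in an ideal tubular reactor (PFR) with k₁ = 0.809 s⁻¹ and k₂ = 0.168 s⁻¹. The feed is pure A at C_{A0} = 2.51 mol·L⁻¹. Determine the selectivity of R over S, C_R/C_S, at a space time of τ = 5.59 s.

0.942

For first-order series with pure A initially, C_R(τ) = k₁C_{A0}/(k₂−k₁)·(e^(−k₁τ) − e^(−k₂τ)).
e^(−k₁τ) = e^(−0.809×5.59) = e^(−4.522) = 0.01086; e^(−k₂τ) = e^(−0.9391) = 0.3910.
C_R = 0.809×2.51/(0.168−0.809) × (0.01086−0.3910) = (-3.168)×(-0.3801) = 1.204 mol·L⁻¹.
C_A = C_{A0}e^(−k₁τ) = 0.02727 mol·L⁻¹, so C_S = C_{A0}−C_A−C_R = 1.279 mol·L⁻¹; C_R/C_S = 0.942.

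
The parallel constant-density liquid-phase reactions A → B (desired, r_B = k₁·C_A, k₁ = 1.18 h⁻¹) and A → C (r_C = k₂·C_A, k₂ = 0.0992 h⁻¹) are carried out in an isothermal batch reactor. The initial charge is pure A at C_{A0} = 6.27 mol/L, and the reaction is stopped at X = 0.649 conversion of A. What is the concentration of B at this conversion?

3.75 mol/L

C_A = C_{A0}(1−X) = 2.201 mol/L.
Both paths are first order in A, so the instantaneous fraction to B is constant: dC_B/d(−C_A) = k₁/(k₁+k₂) = 0.9225.
C_B = 0.9225·(C_{A0}−C_A) = 0.9225×4.069 = 3.75 mol/L.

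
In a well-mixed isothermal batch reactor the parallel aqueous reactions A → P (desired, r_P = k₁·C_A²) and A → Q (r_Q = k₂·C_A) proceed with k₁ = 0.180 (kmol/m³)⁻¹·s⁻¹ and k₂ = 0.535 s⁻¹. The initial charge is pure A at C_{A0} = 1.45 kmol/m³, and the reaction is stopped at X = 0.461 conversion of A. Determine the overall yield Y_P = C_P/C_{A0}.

0.125

C_A = C_{A0}(1−X) = 0.7815 kmol/m³.
Along a PFR/batch, dC_Q/dC_A = −r_Q/(r_P+r_Q) = −k₂/(k₂+k₁·C_A).
Integrating from C_{A0} to C_A: C_Q = (0.535/0.180)·ln[(0.535+0.180·1.45)/(0.535+0.180·0.782)] = 2.972·ln(0.7960/0.6757) = 0.4871 kmol/m³.
Then C_P = (C_{A0}−C_A) − C_Q = 0.6685 − 0.4871 = 0.1814 kmol/m³.
Y_P = C_P/C_{A0} = 0.1814/1.45 = 0.125.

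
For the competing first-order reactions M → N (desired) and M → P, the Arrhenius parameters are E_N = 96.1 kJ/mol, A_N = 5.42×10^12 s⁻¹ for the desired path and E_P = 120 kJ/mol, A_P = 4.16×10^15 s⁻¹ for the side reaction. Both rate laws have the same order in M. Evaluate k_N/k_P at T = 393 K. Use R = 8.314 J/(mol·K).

1.96

With equal orders, S_{N/P} = k_N/k_P = (A_N/A_P)·exp[(E_P−E_N)/(RT)].
(E_P−E_N)/(RT) = (120−96.1)×10³/(8.314×393) = 23900/3267 = 7.315.
k_N/k_P = (5.42×10^12/4.16×10^15)·exp(7.315) = 0.001303 × 1502 = 1.96.
Since E_N < E_P, lowering the temperature improves selectivity toward N.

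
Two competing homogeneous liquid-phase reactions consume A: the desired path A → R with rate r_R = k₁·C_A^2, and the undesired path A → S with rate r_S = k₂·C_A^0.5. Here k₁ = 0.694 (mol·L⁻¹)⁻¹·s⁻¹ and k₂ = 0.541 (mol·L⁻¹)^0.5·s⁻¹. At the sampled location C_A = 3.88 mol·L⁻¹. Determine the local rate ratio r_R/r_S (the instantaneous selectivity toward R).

9.80

S_{R/S} = r_R/r_S = (k₁·C_A^2)/(k₂·C_A^0.5) = (k₁/k₂)·C_A^1.5.
= (0.694×3.880^2) / (0.541×3.880^0.5) = 10.45/1.066 = 9.80.
Since the desired path is higher order in A, keeping C_A high (PFR or concentrated feed) favours R.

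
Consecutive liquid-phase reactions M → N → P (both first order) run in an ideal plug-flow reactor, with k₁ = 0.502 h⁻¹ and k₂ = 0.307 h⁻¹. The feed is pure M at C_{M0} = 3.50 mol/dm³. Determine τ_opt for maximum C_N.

Setting dC_N/dτ = 0 gives τ_opt = ln(k₂/k₁)/(k₂−k₁).
= ln(0.307/0.502)/(0.307−0.502) = ln(0.6116)/-0.1950 = -0.4918/-0.1950 = 2.52 h.

2.52 h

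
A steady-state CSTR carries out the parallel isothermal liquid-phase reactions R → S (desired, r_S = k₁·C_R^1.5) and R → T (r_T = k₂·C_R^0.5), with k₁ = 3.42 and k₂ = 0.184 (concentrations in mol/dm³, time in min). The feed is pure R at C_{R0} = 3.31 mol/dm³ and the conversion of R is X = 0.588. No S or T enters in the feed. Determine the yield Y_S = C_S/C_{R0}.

Exit C_R = C_{R0}(1−X) = 3.31×0.412 = 1.364 mol/dm³.
Rates in a CSTR are evaluated at the outlet concentration: r_S = 3.42×1.364^1.5 = 5.446, r_T = 0.184×1.364^0.5 = 0.2149.
Fraction of consumed R going to S: r_S/(r_S+r_T) = 0.9620.
C_S = 0.9620·C_{R0}·X = 0.9620×3.31×0.588 = 1.87 mol/dm³; Y_S = C_S/C_{R0} = 0.566.

0.566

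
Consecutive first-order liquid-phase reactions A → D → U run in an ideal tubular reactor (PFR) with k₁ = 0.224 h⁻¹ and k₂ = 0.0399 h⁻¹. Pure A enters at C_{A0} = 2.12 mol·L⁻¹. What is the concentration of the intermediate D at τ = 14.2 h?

1.36 mol·L⁻¹

The intermediate concentration in a first-order A→B→C sequence is C_D = k₁C_{A0}(e^(−k₁τ) − e^(−k₂τ))/(k₂−k₁).
e^(−k₁τ) = e^(−0.224×14.2) = e^(−3.181) = 0.04155; e^(−k₂τ) = e^(−0.5666) = 0.5675.
C_D = 0.224×2.12/(0.0399−0.224) × (0.04155−0.5675) = (-2.579)×(-0.5259) = 1.357 mol·L⁻¹.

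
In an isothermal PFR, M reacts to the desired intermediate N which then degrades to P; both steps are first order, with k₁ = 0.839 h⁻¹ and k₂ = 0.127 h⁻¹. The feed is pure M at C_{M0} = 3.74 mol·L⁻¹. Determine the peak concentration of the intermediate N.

2.67 mol·L⁻¹

At the optimum, C_{N,max}/C_{M0} = (k₁/k₂)^[k₂/(k₂−k₁)].
= (0.839/0.127)^(0.127/(0.127−0.839)) = (6.606)^(-0.1784) = 0.7141.
C_{N,max} = 0.7141×3.74 = 2.67 mol·L⁻¹.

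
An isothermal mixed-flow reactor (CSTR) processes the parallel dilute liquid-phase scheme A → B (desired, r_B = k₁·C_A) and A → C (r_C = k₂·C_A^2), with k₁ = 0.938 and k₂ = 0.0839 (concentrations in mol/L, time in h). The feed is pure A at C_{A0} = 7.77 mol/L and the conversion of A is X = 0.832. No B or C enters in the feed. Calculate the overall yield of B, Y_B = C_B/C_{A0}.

Exit C_A = C_{A0}(1−X) = 7.77×0.168 = 1.305 mol/L.
In a CSTR the entire volume is at exit conditions, so r_B = 0.938×1.305 = 1.224 and r_C = 0.0839×1.305^2 = 0.1430.
Fraction of consumed A going to B: r_B/(r_B+r_C) = 0.8954.
C_B = 0.8954·C_{A0}·X = 0.8954×7.77×0.832 = 5.79 mol/L; Y_B = C_B/C_{A0} = 0.745.

0.745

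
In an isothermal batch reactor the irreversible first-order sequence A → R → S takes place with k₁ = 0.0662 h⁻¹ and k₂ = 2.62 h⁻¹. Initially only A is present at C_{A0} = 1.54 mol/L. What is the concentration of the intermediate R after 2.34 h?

0.0341 mol/L

Solving the coupled first-order balances gives C_R(t) = [k₁/(k₂−k₁)]·C_{A0}·(e^(−k₁t) − e^(−k₂t)).
e^(−k₁t) = e^(−0.0662×2.34) = e^(−0.1549) = 0.8565; e^(−k₂t) = e^(−6.131) = 0.002175.
C_R = 0.0662×1.54/(2.62−0.0662) × (0.8565−0.002175) = 0.03992×0.8543 = 0.03410 mol/L.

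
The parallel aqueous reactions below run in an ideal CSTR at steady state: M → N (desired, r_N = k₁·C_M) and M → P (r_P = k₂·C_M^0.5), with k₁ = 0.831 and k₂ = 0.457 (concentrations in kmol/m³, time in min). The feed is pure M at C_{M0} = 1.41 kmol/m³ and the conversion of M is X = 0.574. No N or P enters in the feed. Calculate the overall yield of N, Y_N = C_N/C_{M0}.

Exit C_M = C_{M0}(1−X) = 1.41×0.426 = 0.6007 kmol/m³.
A CSTR operates uniformly at the exit composition, giving r_N = 0.4991 and r_P = 0.3542 (each k·C_M^n at C_M = 0.6007).
Fraction of consumed M going to N: r_N/(r_N+r_P) = 0.5849.
C_N = 0.5849·C_{M0}·X = 0.5849×1.41×0.574 = 0.473 kmol/m³; Y_N = C_N/C_{M0} = 0.336.

0.336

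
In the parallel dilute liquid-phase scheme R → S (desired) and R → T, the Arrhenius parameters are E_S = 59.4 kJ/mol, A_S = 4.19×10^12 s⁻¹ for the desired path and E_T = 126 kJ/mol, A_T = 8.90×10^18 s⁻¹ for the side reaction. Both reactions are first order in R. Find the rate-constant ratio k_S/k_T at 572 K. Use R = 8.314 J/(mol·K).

Since both paths have the same order in R, the concentration cancels and S_{S/T} = k_S/k_T = (A_S/A_T)·exp[(E_T−E_S)/(RT)].
(E_T−E_S)/(RT) = (126−59.4)×10³/(8.314×572) = 66600/4756 = 14.00.
k_S/k_T = (4.19×10^12/8.90×10^18)·exp(14.00) = 4.708×10^-7 × 1.208×10^6 = 0.569.

0.569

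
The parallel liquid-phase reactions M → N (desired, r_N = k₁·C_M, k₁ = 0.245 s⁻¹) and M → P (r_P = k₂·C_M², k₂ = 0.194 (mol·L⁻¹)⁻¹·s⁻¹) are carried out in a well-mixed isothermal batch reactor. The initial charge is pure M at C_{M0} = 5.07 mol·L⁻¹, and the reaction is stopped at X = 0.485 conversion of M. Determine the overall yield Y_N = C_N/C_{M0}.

C_M = C_{M0}(1−X) = 2.611 mol·L⁻¹.
Along a PFR/batch, dC_N/dC_M = −r_N/(r_N+r_P) = −k₁/(k₁+k₂·C_M).
Integrating from C_{M0} to C_M: C_N = (0.245/0.194)·ln[(0.245+0.194·5.07)/(0.245+0.194·2.61)] = 1.263·ln(1.229/0.7515) = 0.6207 mol·L⁻¹.
Y_N = C_N/C_{M0} = 0.6207/5.07 = 0.122.

0.122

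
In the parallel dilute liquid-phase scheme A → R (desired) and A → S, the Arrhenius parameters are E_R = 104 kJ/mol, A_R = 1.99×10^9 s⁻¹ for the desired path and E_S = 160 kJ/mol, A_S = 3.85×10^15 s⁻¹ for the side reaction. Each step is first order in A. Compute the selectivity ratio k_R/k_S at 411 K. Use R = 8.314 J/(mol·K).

6.77

k_R/k_S = (A_R/A_S)·exp[−(E_R−E_S)/(RT)] = (A_R/A_S)·exp[(E_S−E_R)/(RT)].
(E_S−E_R)/(RT) = (160−104)×10³/(8.314×411) = 56000/3417 = 16.39.
k_R/k_S = (1.99×10^9/3.85×10^15)·exp(16.39) = 5.169×10^-7 × 1.310×10^7 = 6.77.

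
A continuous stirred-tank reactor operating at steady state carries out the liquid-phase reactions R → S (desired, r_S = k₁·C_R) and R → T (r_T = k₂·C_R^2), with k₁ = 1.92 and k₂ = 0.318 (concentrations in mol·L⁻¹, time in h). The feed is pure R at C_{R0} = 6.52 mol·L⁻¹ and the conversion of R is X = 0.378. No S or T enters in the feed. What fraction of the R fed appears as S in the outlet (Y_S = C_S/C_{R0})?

0.226

Exit C_R = C_{R0}(1−X) = 6.52×0.622 = 4.055 mol·L⁻¹.
In a CSTR the entire volume is at exit conditions, so r_S = 1.92×4.055 = 7.786 and r_T = 0.318×4.055^2 = 5.230.
Fraction of consumed R going to S: r_S/(r_S+r_T) = 0.5982.
C_S = 0.5982·C_{R0}·X = 0.5982×6.52×0.378 = 1.47 mol·L⁻¹; Y_S = C_S/C_{R0} = 0.226.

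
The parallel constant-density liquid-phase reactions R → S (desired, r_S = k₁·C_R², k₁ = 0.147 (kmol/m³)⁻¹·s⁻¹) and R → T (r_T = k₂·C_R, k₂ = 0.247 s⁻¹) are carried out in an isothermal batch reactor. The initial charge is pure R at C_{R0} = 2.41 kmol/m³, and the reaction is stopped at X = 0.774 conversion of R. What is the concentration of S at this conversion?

0.842 kmol/m³

C_R = C_{R0}(1−X) = 0.5447 kmol/m³.
Along a PFR/batch, dC_T/dC_R = −r_T/(r_S+r_T) = −k₂/(k₂+k₁·C_R).
Integrating from C_{R0} to C_R: C_T = (0.247/0.147)·ln[(0.247+0.147·2.41)/(0.247+0.147·0.545)] = 1.680·ln(0.6013/0.3271) = 1.023 kmol/m³.
Then C_S = (C_{R0}−C_R) − C_T = 1.865 − 1.023 = 0.8422 kmol/m³.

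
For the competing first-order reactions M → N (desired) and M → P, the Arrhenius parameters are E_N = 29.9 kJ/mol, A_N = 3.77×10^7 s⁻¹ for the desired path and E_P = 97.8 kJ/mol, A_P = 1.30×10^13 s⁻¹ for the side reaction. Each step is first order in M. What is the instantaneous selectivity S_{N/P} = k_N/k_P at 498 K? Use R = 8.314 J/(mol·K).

k_N/k_P = (A_N/A_P)·exp[−(E_N−E_P)/(RT)] = (A_N/A_P)·exp[(E_P−E_N)/(RT)].
(E_P−E_N)/(RT) = (97.8−29.9)×10³/(8.314×498) = 67900/4140 = 16.40.
k_N/k_P = (3.77×10^7/1.30×10^13)·exp(16.40) = 2.900×10^-6 × 1.325×10^7 = 38.4.

38.4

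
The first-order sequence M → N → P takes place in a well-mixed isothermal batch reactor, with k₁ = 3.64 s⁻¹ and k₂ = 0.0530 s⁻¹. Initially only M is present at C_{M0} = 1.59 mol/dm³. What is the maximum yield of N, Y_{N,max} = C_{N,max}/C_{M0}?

At the optimum, C_{N,max}/C_{M0} = (k₁/k₂)^[k₂/(k₂−k₁)].
= (3.64/0.0530)^(0.0530/(0.0530−3.64)) = (68.68)^(-0.01478) = 0.9394.

0.939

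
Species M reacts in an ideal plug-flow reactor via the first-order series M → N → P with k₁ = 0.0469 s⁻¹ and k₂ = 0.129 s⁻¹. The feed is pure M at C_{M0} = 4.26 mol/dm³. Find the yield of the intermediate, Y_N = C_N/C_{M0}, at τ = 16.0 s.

The intermediate concentration in a first-order A→B→C sequence is C_N = k₁C_{M0}(e^(−k₁τ) − e^(−k₂τ))/(k₂−k₁).
e^(−k₁τ) = e^(−0.0469×16.0) = e^(−0.7504) = 0.4722; e^(−k₂τ) = e^(−2.064) = 0.1269.
C_N = 0.0469×4.26/(0.129−0.0469) × (0.4722−0.1269) = 2.434×0.3452 = 0.8401 mol/dm³.
Y_N = C_N/C_{M0} = 0.8401/4.26 = 0.197.

0.197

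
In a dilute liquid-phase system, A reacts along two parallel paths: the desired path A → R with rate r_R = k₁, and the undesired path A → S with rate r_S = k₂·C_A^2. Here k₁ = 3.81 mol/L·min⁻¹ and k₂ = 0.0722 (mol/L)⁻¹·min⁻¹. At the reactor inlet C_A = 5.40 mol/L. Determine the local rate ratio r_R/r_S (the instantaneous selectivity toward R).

1.81

S_{R/S} = r_R/r_S = (k₁)/(k₂·C_A^2) = (k₁/k₂)·C_A^-2.
= (3.81) / (0.0722×5.400^2) = 3.810/2.105 = 1.81.
The undesired path is higher order in A, so low C_A (CSTR or dilute feed) favours R.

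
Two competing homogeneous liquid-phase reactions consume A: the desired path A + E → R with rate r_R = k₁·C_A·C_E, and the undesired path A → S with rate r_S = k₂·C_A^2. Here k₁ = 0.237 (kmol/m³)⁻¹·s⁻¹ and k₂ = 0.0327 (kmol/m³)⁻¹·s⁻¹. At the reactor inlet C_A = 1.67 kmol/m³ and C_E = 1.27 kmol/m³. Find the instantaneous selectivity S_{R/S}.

S_{R/S} = r_R/r_S = (k₁·C_A·C_E)/(k₂·C_A^2) = (k₁/k₂)·C_A⁻¹·C_E.
= (0.237×1.670×1.270) / (0.0327×1.670^2) = 0.5027/0.09120 = 5.51.
The undesired path is higher order in A, so low C_A (CSTR or dilute feed) favours R.

5.51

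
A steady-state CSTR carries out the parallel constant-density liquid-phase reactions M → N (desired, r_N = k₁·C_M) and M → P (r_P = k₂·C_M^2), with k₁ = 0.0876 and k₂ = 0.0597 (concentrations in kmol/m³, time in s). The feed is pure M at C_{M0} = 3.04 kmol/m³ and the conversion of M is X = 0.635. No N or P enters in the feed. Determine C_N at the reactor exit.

Exit C_M = C_{M0}(1−X) = 3.04×0.365 = 1.110 kmol/m³.
In a CSTR the entire volume is at exit conditions, so r_N = 0.0876×1.110 = 0.09720 and r_P = 0.0597×1.110^2 = 0.07350.
Fraction of consumed M going to N: r_N/(r_N+r_P) = 0.5694.
C_N = 0.5694·C_{M0}·X = 0.5694×3.04×0.635 = 1.10 kmol/m³.

1.10 kmol/m³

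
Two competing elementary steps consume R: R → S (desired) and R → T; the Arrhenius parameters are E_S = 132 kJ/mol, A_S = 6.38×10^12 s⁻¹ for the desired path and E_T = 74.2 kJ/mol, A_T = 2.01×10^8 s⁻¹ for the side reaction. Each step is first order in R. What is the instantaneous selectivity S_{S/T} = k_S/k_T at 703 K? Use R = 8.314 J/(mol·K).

k_S/k_T = (A_S/A_T)·exp[−(E_S−E_T)/(RT)] = (A_S/A_T)·exp[(E_T−E_S)/(RT)].
(E_T−E_S)/(RT) = (74.2−132)×10³/(8.314×703) = -57800/5845 = -9.889.
k_S/k_T = (6.38×10^12/2.01×10^8)·exp(-9.889) = 31741 × 5.072×10^-5 = 1.61.
Since E_S > E_T, raising the temperature improves selectivity toward S.

1.61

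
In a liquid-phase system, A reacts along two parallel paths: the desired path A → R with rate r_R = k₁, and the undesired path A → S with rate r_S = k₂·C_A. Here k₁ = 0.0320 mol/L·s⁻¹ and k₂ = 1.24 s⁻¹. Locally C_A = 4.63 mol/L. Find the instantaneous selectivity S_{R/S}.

S_{R/S} = r_R/r_S = (k₁)/(k₂·C_A) = (k₁/k₂)·C_A⁻¹.
= (0.0320) / (1.24×4.630) = 0.03200/5.741 = 0.00557.
The undesired path is higher order in A, so low C_A (CSTR or dilute feed) favours R.

0.00557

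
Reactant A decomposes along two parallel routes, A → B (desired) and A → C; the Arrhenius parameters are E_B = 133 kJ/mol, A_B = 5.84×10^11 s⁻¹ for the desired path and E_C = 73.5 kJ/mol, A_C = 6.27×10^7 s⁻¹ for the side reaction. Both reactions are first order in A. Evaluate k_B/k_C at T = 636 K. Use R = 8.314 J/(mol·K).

0.121

With equal orders, S_{B/C} = k_B/k_C = (A_B/A_C)·exp[(E_C−E_B)/(RT)].
(E_C−E_B)/(RT) = (73.5−133)×10³/(8.314×636) = -59500/5288 = -11.25.
k_B/k_C = (5.84×10^11/6.27×10^7)·exp(-11.25) = 9314 × 1.297×10^-5 = 0.121.
Since E_B > E_C, raising the temperature improves selectivity toward B.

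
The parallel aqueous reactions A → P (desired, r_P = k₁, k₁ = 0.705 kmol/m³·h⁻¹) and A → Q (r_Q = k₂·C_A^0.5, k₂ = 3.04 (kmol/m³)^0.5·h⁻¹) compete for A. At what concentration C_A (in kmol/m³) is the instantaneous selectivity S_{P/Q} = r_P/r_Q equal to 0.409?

S_{P/Q} = (k₁/k₂)·C_A^-0.5 ⇒ C_A = (S·k₂/k₁)^(-2).
= (0.409×3.04/0.705)^(-2) = (1.764)^(-2) = 0.322 kmol/m³.

0.322 kmol/m³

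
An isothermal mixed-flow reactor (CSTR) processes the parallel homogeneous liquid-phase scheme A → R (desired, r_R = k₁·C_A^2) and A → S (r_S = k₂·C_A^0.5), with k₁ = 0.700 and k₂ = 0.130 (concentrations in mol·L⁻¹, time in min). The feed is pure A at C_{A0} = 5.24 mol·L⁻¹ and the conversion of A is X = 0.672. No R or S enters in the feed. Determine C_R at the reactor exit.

Exit C_A = C_{A0}(1−X) = 5.24×0.328 = 1.719 mol·L⁻¹.
A CSTR operates uniformly at the exit composition, giving r_R = 2.068 and r_S = 0.1704 (each k·C_A^n at C_A = 1.719).
Fraction of consumed A going to R: r_R/(r_R+r_S) = 0.9239.
C_R = 0.9239·C_{A0}·X = 0.9239×5.24×0.672 = 3.25 mol·L⁻¹.

3.25 mol·L⁻¹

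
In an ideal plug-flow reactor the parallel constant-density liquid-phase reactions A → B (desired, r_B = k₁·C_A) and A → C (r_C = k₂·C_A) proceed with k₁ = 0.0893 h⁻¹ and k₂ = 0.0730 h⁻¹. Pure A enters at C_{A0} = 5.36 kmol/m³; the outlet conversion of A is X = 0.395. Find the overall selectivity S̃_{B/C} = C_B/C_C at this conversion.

C_A = C_{A0}(1−X) = 3.243 kmol/m³.
Both paths are first order in A, so the instantaneous fraction to B is constant: dC_B/d(−C_A) = k₁/(k₁+k₂) = 0.5502.
C_B = 0.5502·(C_{A0}−C_A) = 0.5502×2.117 = 1.16 kmol/m³.
C_C = (C_{A0}−C_A)−C_B = 0.9523 kmol/m³; S̃_{B/C} = 1.165/0.9523 = 1.22.

1.22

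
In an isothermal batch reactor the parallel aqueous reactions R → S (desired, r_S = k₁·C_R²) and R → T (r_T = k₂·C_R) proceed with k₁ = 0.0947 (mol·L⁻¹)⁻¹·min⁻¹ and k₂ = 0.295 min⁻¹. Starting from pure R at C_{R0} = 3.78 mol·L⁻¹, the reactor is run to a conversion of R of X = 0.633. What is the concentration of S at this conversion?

1.07 mol·L⁻¹

C_R = C_{R0}(1−X) = 1.387 mol·L⁻¹.
Along a PFR/batch, dC_T/dC_R = −r_T/(r_S+r_T) = −k₂/(k₂+k₁·C_R).
Integrating from C_{R0} to C_R: C_T = (0.295/0.0947)·ln[(0.295+0.0947·3.78)/(0.295+0.0947·1.39)] = 3.115·ln(0.6530/0.4264) = 1.328 mol·L⁻¹.
Then C_S = (C_{R0}−C_R) − C_T = 2.393 − 1.328 = 1.065 mol·L⁻¹.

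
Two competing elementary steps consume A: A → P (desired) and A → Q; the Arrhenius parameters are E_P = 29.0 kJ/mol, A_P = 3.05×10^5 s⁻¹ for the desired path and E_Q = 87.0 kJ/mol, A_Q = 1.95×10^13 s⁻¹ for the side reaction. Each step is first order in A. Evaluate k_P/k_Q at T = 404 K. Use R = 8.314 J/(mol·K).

k_P/k_Q = (A_P/A_Q)·exp[−(E_P−E_Q)/(RT)] = (A_P/A_Q)·exp[(E_Q−E_P)/(RT)].
(E_Q−E_P)/(RT) = (87.0−29.0)×10³/(8.314×404) = 58000/3359 = 17.27.
k_P/k_Q = (3.05×10^5/1.95×10^13)·exp(17.27) = 1.564×10^-8 × 3.157×10^7 = 0.494.

0.494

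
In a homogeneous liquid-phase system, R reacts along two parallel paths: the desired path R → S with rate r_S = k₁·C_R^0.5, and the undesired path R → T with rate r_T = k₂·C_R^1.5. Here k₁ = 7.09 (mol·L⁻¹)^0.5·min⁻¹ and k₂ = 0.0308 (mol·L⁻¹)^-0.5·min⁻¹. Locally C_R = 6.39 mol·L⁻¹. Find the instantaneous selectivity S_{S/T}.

S_{S/T} = r_S/r_T = (k₁·C_R^0.5)/(k₂·C_R^1.5) = (k₁/k₂)·C_R⁻¹.
= (7.09×6.390^0.5) / (0.0308×6.390^1.5) = 17.92/0.4975 = 36.0.

36.0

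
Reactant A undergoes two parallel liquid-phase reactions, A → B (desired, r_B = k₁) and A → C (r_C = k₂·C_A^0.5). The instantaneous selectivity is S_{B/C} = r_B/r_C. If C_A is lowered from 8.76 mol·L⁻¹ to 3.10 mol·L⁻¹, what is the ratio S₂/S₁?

S_{B/C} = (k₁/k₂)·C_A^-0.5, so S₂/S₁ = (C_{A,2}/C_{A,1})^-0.5.
= (3.10/8.76)^(-0.5) = (0.3539)^(-0.5) = 1.68.

1.68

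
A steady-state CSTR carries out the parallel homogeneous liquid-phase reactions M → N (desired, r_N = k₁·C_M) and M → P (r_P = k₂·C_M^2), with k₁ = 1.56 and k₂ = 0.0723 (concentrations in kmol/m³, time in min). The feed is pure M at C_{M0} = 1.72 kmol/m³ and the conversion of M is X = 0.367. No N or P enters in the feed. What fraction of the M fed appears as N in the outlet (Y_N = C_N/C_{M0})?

Exit C_M = C_{M0}(1−X) = 1.72×0.633 = 1.089 kmol/m³.
Rates in a CSTR are evaluated at the outlet concentration: r_N = 1.56×1.089 = 1.698, r_P = 0.0723×1.089^2 = 0.08570.
Fraction of consumed M going to N: r_N/(r_N+r_P) = 0.9520.
C_N = 0.9520·C_{M0}·X = 0.9520×1.72×0.367 = 0.601 kmol/m³; Y_N = C_N/C_{M0} = 0.349.

0.349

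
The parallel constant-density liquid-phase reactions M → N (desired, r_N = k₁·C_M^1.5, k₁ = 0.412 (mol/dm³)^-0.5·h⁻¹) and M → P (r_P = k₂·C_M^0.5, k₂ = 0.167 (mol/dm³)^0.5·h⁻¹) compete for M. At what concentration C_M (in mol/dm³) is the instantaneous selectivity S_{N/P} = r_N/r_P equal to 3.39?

1.37 mol/dm³

S_{N/P} = (k₁/k₂)·C_M ⇒ C_M = S·k₂/k₁.
= 3.39×0.167/0.412 = 1.37 mol/dm³.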